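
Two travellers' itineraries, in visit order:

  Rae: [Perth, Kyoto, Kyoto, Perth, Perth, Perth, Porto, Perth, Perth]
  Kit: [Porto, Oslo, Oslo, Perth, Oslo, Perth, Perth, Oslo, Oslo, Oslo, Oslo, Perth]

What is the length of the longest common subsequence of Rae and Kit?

4

Taking Perth (Rae #1, Kit #4); then Perth (Rae #4, Kit #6); then Perth (Rae #5, Kit #7); then Perth (Rae #9, Kit #12) gives a common subsequence of length 4. Since dp[9][12] = 4, nothing longer is possible.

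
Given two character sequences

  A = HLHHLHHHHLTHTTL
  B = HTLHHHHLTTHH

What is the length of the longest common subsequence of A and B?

Pick H at A[1]=B[1], L at A[5]=B[3], H at A[6]=B[4], H at A[7]=B[5], H at A[8]=B[6], H at A[9]=B[7], L at A[10]=B[8], T at A[11]=B[10], H at A[12]=B[12]; all 9 characters appear in both, in order. dp[15][12] = 9 confirms this is the maximum.

9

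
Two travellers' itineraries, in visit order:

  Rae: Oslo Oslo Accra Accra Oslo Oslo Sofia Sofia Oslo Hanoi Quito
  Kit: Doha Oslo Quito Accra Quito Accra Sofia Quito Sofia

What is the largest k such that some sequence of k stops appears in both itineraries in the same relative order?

5

One common subsequence of length 5: Oslo at Rae[1]=Kit[2], Accra at Rae[3]=Kit[4], Accra at Rae[4]=Kit[6], Sofia at Rae[7]=Kit[7], Sofia at Rae[8]=Kit[9]. The LCS DP gives dp[11][9] = 5, so this is optimal.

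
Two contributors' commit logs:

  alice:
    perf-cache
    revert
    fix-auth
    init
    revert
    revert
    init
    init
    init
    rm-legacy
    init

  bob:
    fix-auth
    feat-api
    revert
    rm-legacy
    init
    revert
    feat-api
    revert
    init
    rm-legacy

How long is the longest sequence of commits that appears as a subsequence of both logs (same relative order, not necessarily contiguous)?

6

One common subsequence of length 6: revert [2,3]; then init [4,5]; then revert [5,6]; then revert [6,8]; then init [9,9]; then rm-legacy [10,10]. Since dp[11][10] = 6, nothing longer is possible.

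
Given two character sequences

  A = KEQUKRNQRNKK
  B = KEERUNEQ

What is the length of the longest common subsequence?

5

Taking K at A[1]=B[1], then E at A[2]=B[3], then U at A[4]=B[5], then N at A[7]=B[6], then Q at A[8]=B[8] gives a common subsequence of length 5. Since dp[12][8] = 5, nothing longer is possible.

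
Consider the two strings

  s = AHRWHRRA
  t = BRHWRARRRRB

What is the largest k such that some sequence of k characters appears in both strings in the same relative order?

4

Taking A at s[1]=t[6], R at s[3]=t[8], R at s[6]=t[9], R at s[7]=t[10] gives a common subsequence of length 4. dp[8][11] = 4 confirms this is the maximum.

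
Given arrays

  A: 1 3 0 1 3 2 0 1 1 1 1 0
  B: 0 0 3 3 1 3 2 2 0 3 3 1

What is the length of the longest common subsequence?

Let dp[i][j] be the LCS length of the first i values of A and the first j values of B. dp[i][j] = dp[i-1][j-1]+1 when the i-th and j-th values match, else max(dp[i-1][j], dp[i][j-1]).
    ·  0  0  3  3  1  3  2  2  0  3  3  1
 ·  0  0  0  0  0  0  0  0  0  0  0  0  0
 1  0  0  0  0  0  1  1  1  1  1  1  1  1
 3  0  0  0  1  1  1  2  2  2  2  2  2  2
 0  0  1  1  1  1  1  2  2  2  3  3  3  3
 1  0  1  1  1  1  2  2  2  2  3  3  3  4
 3  0  1  1  2  2  2  3  3  3  3  4  4  4
 2  0  1  1  2  2  2  3  4  4  4  4  4  4
 0  0  1  2  2  2  2  3  4  4  5  5  5  5
 1  0  1  2  2  2  3  3  4  4  5  5  5  6
 1  0  1  2  2  2  3  3  4  4  5  5  5  6
 1  0  1  2  2  2  3  3  4  4  5  5  5  6
 1  0  1  2  2  2  3  3  4  4  5  5  5  6
 0  0  1  2  2  2  3  3  4  4  5  5  5  6
dp[12][12] = 6. One LCS (by backtracking along matches): 3, 1, 3, 2, 0, 1.

6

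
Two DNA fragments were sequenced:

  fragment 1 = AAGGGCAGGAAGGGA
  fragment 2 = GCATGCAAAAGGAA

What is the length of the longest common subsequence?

Taking A (fragment 1 #1, fragment 2 #3), G (fragment 1 #5, fragment 2 #5), C (fragment 1 #6, fragment 2 #6), A (fragment 1 #7, fragment 2 #8), A (fragment 1 #10, fragment 2 #9), A (fragment 1 #11, fragment 2 #10), G (fragment 1 #12, fragment 2 #11), G (fragment 1 #13, fragment 2 #12), A (fragment 1 #15, fragment 2 #14) gives a common subsequence of length 9. The LCS DP gives dp[15][14] = 9, so this is optimal.

9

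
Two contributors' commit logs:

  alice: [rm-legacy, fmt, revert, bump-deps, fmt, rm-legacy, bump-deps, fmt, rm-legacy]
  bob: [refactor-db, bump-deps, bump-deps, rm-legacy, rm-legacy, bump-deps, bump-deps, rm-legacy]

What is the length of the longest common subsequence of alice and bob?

Match rm-legacy (alice #1, bob #5), then bump-deps (alice #4, bob #6), then bump-deps (alice #7, bob #7), then rm-legacy (alice #9, bob #8) — 4 commits in the same relative order in both. dp[9][8] = 4 confirms this is the maximum.

4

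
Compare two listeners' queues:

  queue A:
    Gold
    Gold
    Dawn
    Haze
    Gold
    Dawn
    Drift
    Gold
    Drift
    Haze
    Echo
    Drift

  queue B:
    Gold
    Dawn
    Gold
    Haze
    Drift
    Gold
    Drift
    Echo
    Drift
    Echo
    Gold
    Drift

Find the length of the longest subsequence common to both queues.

8

Taking Gold (queue A #1, queue B #1), then Gold (queue A #2, queue B #3), then Haze (queue A #4, queue B #4), then Gold (queue A #5, queue B #6), then Drift (queue A #7, queue B #7), then Drift (queue A #9, queue B #9), then Echo (queue A #11, queue B #10), then Drift (queue A #12, queue B #12) gives a common subsequence of length 8. Since dp[12][12] = 8, nothing longer is possible.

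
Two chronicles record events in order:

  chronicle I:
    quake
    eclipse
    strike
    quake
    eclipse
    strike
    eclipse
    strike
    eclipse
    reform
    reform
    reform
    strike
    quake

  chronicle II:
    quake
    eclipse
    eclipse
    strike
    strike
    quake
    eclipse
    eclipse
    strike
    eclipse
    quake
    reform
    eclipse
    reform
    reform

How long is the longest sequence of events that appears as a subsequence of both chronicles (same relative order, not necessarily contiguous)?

Match quake (chronicle I #1, chronicle II #1), then eclipse (chronicle I #2, chronicle II #3), then strike (chronicle I #3, chronicle II #5), then quake (chronicle I #4, chronicle II #6), then eclipse (chronicle I #5, chronicle II #7), then eclipse (chronicle I #7, chronicle II #8), then strike (chronicle I #8, chronicle II #9), then eclipse (chronicle I #9, chronicle II #10), then reform (chronicle I #10, chronicle II #12), then reform (chronicle I #11, chronicle II #14), then reform (chronicle I #12, chronicle II #15) — 11 events in the same relative order in both. dp[14][15] = 11 confirms this is the maximum.

11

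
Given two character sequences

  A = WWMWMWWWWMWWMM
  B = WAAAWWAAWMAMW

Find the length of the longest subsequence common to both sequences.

6

One common subsequence of length 6: W [1,5], W [2,6], W [4,9], M [5,10], M [10,12], W [12,13]. The LCS DP gives dp[14][13] = 6, so this is optimal.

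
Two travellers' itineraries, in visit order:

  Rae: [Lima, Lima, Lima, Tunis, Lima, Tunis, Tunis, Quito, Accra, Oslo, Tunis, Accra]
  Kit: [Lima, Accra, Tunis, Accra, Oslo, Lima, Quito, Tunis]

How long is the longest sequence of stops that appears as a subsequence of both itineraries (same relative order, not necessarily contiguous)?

Taking Lima (Rae #1, Kit #1), Tunis (Rae #4, Kit #3), Lima (Rae #5, Kit #6), Quito (Rae #8, Kit #7), Tunis (Rae #11, Kit #8) gives a common subsequence of length 5. Since dp[12][8] = 5, nothing longer is possible.

5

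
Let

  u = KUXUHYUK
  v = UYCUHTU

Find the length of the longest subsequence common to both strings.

4

Match U at u[2]=v[1], then U at u[4]=v[4], then H at u[5]=v[5], then U at u[7]=v[7] — 4 characters in the same relative order in both. Since dp[8][7] = 4, nothing longer is possible.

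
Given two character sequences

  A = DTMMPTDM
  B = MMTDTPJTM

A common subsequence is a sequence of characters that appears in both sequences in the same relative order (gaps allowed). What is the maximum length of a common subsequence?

5

Taking D [1,4], T [2,5], P [5,6], T [6,8], M [8,9] gives a common subsequence of length 5. Since dp[8][9] = 5, nothing longer is possible.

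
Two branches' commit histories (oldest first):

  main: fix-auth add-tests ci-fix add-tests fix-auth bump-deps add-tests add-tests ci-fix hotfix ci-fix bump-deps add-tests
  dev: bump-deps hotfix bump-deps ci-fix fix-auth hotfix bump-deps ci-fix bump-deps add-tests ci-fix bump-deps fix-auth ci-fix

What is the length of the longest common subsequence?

Pick fix-auth at main[1]=dev[5], then ci-fix at main[3]=dev[8], then bump-deps at main[6]=dev[9], then add-tests at main[8]=dev[10], then ci-fix at main[9]=dev[11], then ci-fix at main[11]=dev[14]; all 6 commits appear in both, in order, and the DP table's final entry dp[13][14] is also 6, so no common subsequence is longer.

6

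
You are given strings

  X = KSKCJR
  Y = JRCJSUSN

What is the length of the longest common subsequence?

Let dp[i][j] be the LCS length of the first i characters of X and the first j characters of Y. dp[i][j] = dp[i-1][j-1]+1 when the i-th and j-th characters match, else max(dp[i-1][j], dp[i][j-1]).
    ·  J  R  C  J  S  U  S  N
 ·  0  0  0  0  0  0  0  0  0
 K  0  0  0  0  0  0  0  0  0
 S  0  0  0  0  0  1  1  1  1
 K  0  0  0  0  0  1  1  1  1
 C  0  0  0  1  1  1  1  1  1
 J  0  1  1  1  2  2  2  2  2
 R  0  1  2  2  2  2  2  2  2
dp[6][8] = 2. One LCS (by backtracking along matches): CJ.

2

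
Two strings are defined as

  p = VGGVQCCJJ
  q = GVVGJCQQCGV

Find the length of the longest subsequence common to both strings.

4

Let dp[i][j] be the LCS length of the first i characters of p and the first j characters of q. dp[i][j] = dp[i-1][j-1]+1 when the i-th and j-th characters match, else max(dp[i-1][j], dp[i][j-1]).
    ·  G  V  V  G  J  C  Q  Q  C  G  V
 ·  0  0  0  0  0  0  0  0  0  0  0  0
 V  0  0  1  1  1  1  1  1  1  1  1  1
 G  0  1  1  1  2  2  2  2  2  2  2  2
 G  0  1  1  1  2  2  2  2  2  2  3  3
 V  0  1  2  2  2  2  2  2  2  2  3  4
 Q  0  1  2  2  2  2  2  3  3  3  3  4
 C  0  1  2  2  2  2  3  3  3  4  4  4
 C  0  1  2  2  2  2  3  3  3  4  4  4
 J  0  1  2  2  2  3  3  3  3  4  4  4
 J  0  1  2  2  2  3  3  3  3  4  4  4
dp[9][11] = 4. One LCS (by backtracking along matches): VGGV.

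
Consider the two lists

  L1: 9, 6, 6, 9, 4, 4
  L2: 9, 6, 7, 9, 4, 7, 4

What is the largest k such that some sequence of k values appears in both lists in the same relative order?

Let dp[i][j] be the LCS length of the first i values of L1 and the first j values of L2. dp[i][j] = dp[i-1][j-1]+1 when the i-th and j-th values match, else max(dp[i-1][j], dp[i][j-1]).
    ·  9  6  7  9  4  7  4
 ·  0  0  0  0  0  0  0  0
 9  0  1  1  1  1  1  1  1
 6  0  1  2  2  2  2  2  2
 6  0  1  2  2  2  2  2  2
 9  0  1  2  2  3  3  3  3
 4  0  1  2  2  3  4  4  4
 4  0  1  2  2  3  4  4  5
dp[6][7] = 5. One LCS (by backtracking along matches): 9, 6, 9, 4, 4.

5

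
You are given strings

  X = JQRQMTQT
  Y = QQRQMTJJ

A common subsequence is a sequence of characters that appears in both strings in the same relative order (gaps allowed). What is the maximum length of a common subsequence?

5

Pick Q (X #2, Y #2), R (X #3, Y #3), Q (X #4, Y #4), M (X #5, Y #5), T (X #6, Y #6); all 5 characters appear in both, in order, and the DP table's final entry dp[8][8] is also 5, so no common subsequence is longer.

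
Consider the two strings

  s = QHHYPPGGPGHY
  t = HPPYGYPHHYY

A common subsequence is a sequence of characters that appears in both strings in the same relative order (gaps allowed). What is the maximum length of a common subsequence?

7

Let dp[i][j] be the LCS length of the first i characters of s and the first j characters of t. dp[i][j] = dp[i-1][j-1]+1 when the i-th and j-th characters match, else max(dp[i-1][j], dp[i][j-1]).
    ·  H  P  P  Y  G  Y  P  H  H  Y  Y
 ·  0  0  0  0  0  0  0  0  0  0  0  0
 Q  0  0  0  0  0  0  0  0  0  0  0  0
 H  0  1  1  1  1  1  1  1  1  1  1  1
 H  0  1  1  1  1  1  1  1  2  2  2  2
 Y  0  1  1  1  2  2  2  2  2  2  3  3
 P  0  1  2  2  2  2  2  3  3  3  3  3
 P  0  1  2  3  3  3  3  3  3  3  3  3
 G  0  1  2  3  3  4  4  4  4  4  4  4
 G  0  1  2  3  3  4  4  4  4  4  4  4
 P  0  1  2  3  3  4  4  5  5  5  5  5
 G  0  1  2  3  3  4  4  5  5  5  5  5
 H  0  1  2  3  3  4  4  5  6  6  6  6
 Y  0  1  2  3  4  4  5  5  6  6  7  7
dp[12][11] = 7. One LCS (by backtracking along matches): HPPGPHY.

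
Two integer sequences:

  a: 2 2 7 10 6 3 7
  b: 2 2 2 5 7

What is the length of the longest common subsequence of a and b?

Taking 2 [1,2], then 2 [2,3], then 7 [7,5] gives a common subsequence of length 3, and the DP table's final entry dp[7][5] is also 3, so no common subsequence is longer.

3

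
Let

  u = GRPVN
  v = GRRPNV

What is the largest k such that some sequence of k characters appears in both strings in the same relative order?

Let dp[i][j] be the LCS length of the first i characters of u and the first j characters of v. dp[i][j] = dp[i-1][j-1]+1 when the i-th and j-th characters match, else max(dp[i-1][j], dp[i][j-1]).
    ·  G  R  R  P  N  V
 ·  0  0  0  0  0  0  0
 G  0  1  1  1  1  1  1
 R  0  1  2  2  2  2  2
 P  0  1  2  2  3  3  3
 V  0  1  2  2  3  3  4
 N  0  1  2  2  3  4  4
dp[5][6] = 4. One LCS (by backtracking along matches): GRPV.

4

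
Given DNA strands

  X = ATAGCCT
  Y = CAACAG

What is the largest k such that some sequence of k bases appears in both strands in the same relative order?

3

Let dp[i][j] be the LCS length of the first i bases of X and the first j bases of Y. dp[i][j] = dp[i-1][j-1]+1 when the i-th and j-th bases match, else max(dp[i-1][j], dp[i][j-1]).
    ·  C  A  A  C  A  G
 ·  0  0  0  0  0  0  0
 A  0  0  1  1  1  1  1
 T  0  0  1  1  1  1  1
 A  0  0  1  2  2  2  2
 G  0  0  1  2  2  2  3
 C  0  1  1  2  3  3  3
 C  0  1  1  2  3  3  3
 T  0  1  1  2  3  3  3
dp[7][6] = 3. One LCS (by backtracking along matches): AAG.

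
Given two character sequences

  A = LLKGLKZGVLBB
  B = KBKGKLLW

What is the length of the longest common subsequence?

Let dp[i][j] be the LCS length of the first i characters of A and the first j characters of B. dp[i][j] = dp[i-1][j-1]+1 when the i-th and j-th characters match, else max(dp[i-1][j], dp[i][j-1]).
    ·  K  B  K  G  K  L  L  W
 ·  0  0  0  0  0  0  0  0  0
 L  0  0  0  0  0  0  1  1  1
 L  0  0  0  0  0  0  1  2  2
 K  0  1  1  1  1  1  1  2  2
 G  0  1  1  1  2  2  2  2  2
 L  0  1  1  1  2  2  3  3  3
 K  0  1  1  2  2  3  3  3  3
 Z  0  1  1  2  2  3  3  3  3
 G  0  1  1  2  3  3  3  3  3
 V  0  1  1  2  3  3  3  3  3
 L  0  1  1  2  3  3  4  4  4
 B  0  1  2  2  3  3  4  4  4
 B  0  1  2  2  3  3  4  4  4
dp[12][8] = 4. One LCS (by backtracking along matches): KGLL.

4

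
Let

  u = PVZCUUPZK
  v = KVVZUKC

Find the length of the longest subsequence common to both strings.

Let dp[i][j] be the LCS length of the first i characters of u and the first j characters of v. dp[i][j] = dp[i-1][j-1]+1 when the i-th and j-th characters match, else max(dp[i-1][j], dp[i][j-1]).
    ·  K  V  V  Z  U  K  C
 ·  0  0  0  0  0  0  0  0
 P  0  0  0  0  0  0  0  0
 V  0  0  1  1  1  1  1  1
 Z  0  0  1  1  2  2  2  2
 C  0  0  1  1  2  2  2  3
 U  0  0  1  1  2  3  3  3
 U  0  0  1  1  2  3  3  3
 P  0  0  1  1  2  3  3  3
 Z  0  0  1  1  2  3  3  3
 K  0  1  1  1  2  3  4  4
dp[9][7] = 4. One LCS (by backtracking along matches): VZUK.

4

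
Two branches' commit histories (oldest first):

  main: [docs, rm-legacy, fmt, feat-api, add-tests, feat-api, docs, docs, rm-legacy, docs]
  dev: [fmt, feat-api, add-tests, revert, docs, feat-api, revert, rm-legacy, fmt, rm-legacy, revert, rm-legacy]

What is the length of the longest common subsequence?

One common subsequence of length 5: fmt (main #3, dev #1); then feat-api (main #4, dev #2); then add-tests (main #5, dev #3); then feat-api (main #6, dev #6); then rm-legacy (main #9, dev #12). dp[10][12] = 5 confirms this is the maximum.

5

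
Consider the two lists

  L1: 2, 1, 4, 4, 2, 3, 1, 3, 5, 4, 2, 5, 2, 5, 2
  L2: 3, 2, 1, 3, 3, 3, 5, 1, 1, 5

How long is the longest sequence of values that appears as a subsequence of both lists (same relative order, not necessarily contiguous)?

Let dp[i][j] be the LCS length of the first i values of L1 and the first j values of L2. dp[i][j] = dp[i-1][j-1]+1 when the i-th and j-th values match, else max(dp[i-1][j], dp[i][j-1]).
    ·  3  2  1  3  3  3  5  1  1  5
 ·  0  0  0  0  0  0  0  0  0  0  0
 2  0  0  1  1  1  1  1  1  1  1  1
 1  0  0  1  2  2  2  2  2  2  2  2
 4  0  0  1  2  2  2  2  2  2  2  2
 4  0  0  1  2  2  2  2  2  2  2  2
 2  0  0  1  2  2  2  2  2  2  2  2
 3  0  1  1  2  3  3  3  3  3  3  3
 1  0  1  1  2  3  3  3  3  4  4  4
 3  0  1  1  2  3  4  4  4  4  4  4
 5  0  1  1  2  3  4  4  5  5  5  5
 4  0  1  1  2  3  4  4  5  5  5  5
 2  0  1  2  2  3  4  4  5  5  5  5
 5  0  1  2  2  3  4  4  5  5  5  6
 2  0  1  2  2  3  4  4  5  5  5  6
 5  0  1  2  2  3  4  4  5  5  5  6
 2  0  1  2  2  3  4  4  5  5  5  6
dp[15][10] = 6. One LCS (by backtracking along matches): 2, 1, 3, 3, 5, 5.

6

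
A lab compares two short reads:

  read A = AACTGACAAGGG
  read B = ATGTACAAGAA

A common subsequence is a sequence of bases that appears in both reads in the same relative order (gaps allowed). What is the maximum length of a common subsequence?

8

One common subsequence of length 8: A (read A #2, read B #1), T (read A #4, read B #2), G (read A #5, read B #3), A (read A #6, read B #5), C (read A #7, read B #6), A (read A #8, read B #7), A (read A #9, read B #8), G (read A #10, read B #9). The LCS DP gives dp[12][11] = 8, so this is optimal.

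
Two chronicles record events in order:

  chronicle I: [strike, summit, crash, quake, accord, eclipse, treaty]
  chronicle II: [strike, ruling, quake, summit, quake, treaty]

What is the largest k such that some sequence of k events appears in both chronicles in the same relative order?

4

Taking strike [1,1], summit [2,4], quake [4,5], treaty [7,6] gives a common subsequence of length 4. The LCS DP gives dp[7][6] = 4, so this is optimal.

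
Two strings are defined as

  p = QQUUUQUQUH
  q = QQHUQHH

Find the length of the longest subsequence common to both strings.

5

Let dp[i][j] be the LCS length of the first i characters of p and the first j characters of q. dp[i][j] = dp[i-1][j-1]+1 when the i-th and j-th characters match, else max(dp[i-1][j], dp[i][j-1]).
    ·  Q  Q  H  U  Q  H  H
 ·  0  0  0  0  0  0  0  0
 Q  0  1  1  1  1  1  1  1
 Q  0  1  2  2  2  2  2  2
 U  0  1  2  2  3  3  3  3
 U  0  1  2  2  3  3  3  3
 U  0  1  2  2  3  3  3  3
 Q  0  1  2  2  3  4  4  4
 U  0  1  2  2  3  4  4  4
 Q  0  1  2  2  3  4  4  4
 U  0  1  2  2  3  4  4  4
 H  0  1  2  3  3  4  5  5
dp[10][7] = 5. One LCS (by backtracking along matches): QQUQH.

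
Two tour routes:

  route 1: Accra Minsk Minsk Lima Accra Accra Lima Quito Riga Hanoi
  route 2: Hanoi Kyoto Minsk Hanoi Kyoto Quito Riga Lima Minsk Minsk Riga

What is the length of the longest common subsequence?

One common subsequence of length 3: Minsk [2,9], Minsk [3,10], Riga [9,11], and the DP table's final entry dp[10][11] is also 3, so no common subsequence is longer.

3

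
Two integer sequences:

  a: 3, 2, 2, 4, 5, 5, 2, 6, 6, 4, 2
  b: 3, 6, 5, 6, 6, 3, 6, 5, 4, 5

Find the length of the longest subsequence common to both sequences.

Let dp[i][j] be the LCS length of the first i values of a and the first j values of b. dp[i][j] = dp[i-1][j-1]+1 when the i-th and j-th values match, else max(dp[i-1][j], dp[i][j-1]).
    ·  3  6  5  6  6  3  6  5  4  5
 ·  0  0  0  0  0  0  0  0  0  0  0
 3  0  1  1  1  1  1  1  1  1  1  1
 2  0  1  1  1  1  1  1  1  1  1  1
 2  0  1  1  1  1  1  1  1  1  1  1
 4  0  1  1  1  1  1  1  1  1  2  2
 5  0  1  1  2  2  2  2  2  2  2  3
 5  0  1  1  2  2  2  2  2  3  3  3
 2  0  1  1  2  2  2  2  2  3  3  3
 6  0  1  2  2  3  3  3  3  3  3  3
 6  0  1  2  2  3  4  4  4  4  4  4
 4  0  1  2  2  3  4  4  4  4  5  5
 2  0  1  2  2  3  4  4  4  4  5  5
dp[11][10] = 5. One LCS (by backtracking along matches): 3, 5, 6, 6, 4.

5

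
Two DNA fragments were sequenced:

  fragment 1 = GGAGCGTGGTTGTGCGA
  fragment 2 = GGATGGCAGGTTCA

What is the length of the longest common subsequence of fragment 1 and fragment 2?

11

Taking G (fragment 1 #1, fragment 2 #1) → G (fragment 1 #2, fragment 2 #2) → A (fragment 1 #3, fragment 2 #3) → G (fragment 1 #4, fragment 2 #6) → C (fragment 1 #5, fragment 2 #7) → G (fragment 1 #8, fragment 2 #9) → G (fragment 1 #9, fragment 2 #10) → T (fragment 1 #11, fragment 2 #11) → T (fragment 1 #13, fragment 2 #12) → C (fragment 1 #15, fragment 2 #13) → A (fragment 1 #17, fragment 2 #14) gives a common subsequence of length 11. Since dp[17][14] = 11, nothing longer is possible.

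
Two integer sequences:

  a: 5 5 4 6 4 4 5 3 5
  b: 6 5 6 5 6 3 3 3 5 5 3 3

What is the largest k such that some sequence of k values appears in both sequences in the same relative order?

5

Pick 5 (a #1, b #2), then 5 (a #2, b #4), then 6 (a #4, b #5), then 5 (a #7, b #10), then 3 (a #8, b #12); all 5 values appear in both, in order, and the DP table's final entry dp[9][12] is also 5, so no common subsequence is longer.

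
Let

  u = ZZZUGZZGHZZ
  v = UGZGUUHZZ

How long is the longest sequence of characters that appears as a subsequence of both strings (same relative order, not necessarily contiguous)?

7

Match U at u[4]=v[1] → G at u[5]=v[2] → Z at u[7]=v[3] → G at u[8]=v[4] → H at u[9]=v[7] → Z at u[10]=v[8] → Z at u[11]=v[9] — 7 characters in the same relative order in both. dp[11][9] = 7 confirms this is the maximum.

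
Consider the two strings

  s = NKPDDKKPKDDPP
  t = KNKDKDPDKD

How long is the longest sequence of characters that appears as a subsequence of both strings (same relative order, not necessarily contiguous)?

Let dp[i][j] be the LCS length of the first i characters of s and the first j characters of t. dp[i][j] = dp[i-1][j-1]+1 when the i-th and j-th characters match, else max(dp[i-1][j], dp[i][j-1]).
    ·  K  N  K  D  K  D  P  D  K  D
 ·  0  0  0  0  0  0  0  0  0  0  0
 N  0  0  1  1  1  1  1  1  1  1  1
 K  0  1  1  2  2  2  2  2  2  2  2
 P  0  1  1  2  2  2  2  3  3  3  3
 D  0  1  1  2  3  3  3  3  4  4  4
 D  0  1  1  2  3  3  4  4  4  4  5
 K  0  1  1  2  3  4  4  4  4  5  5
 K  0  1  1  2  3  4  4  4  4  5  5
 P  0  1  1  2  3  4  4  5  5  5  5
 K  0  1  1  2  3  4  4  5  5  6  6
 D  0  1  1  2  3  4  5  5  6  6  7
 D  0  1  1  2  3  4  5  5  6  6  7
 P  0  1  1  2  3  4  5  6  6  6  7
 P  0  1  1  2  3  4  5  6  6  6  7
dp[13][10] = 7. One LCS (by backtracking along matches): NKDDPKD.

7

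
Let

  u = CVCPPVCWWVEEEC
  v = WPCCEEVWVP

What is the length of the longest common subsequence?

5

Pick C (u #1, v #3); then C (u #3, v #4); then V (u #6, v #7); then W (u #9, v #8); then V (u #10, v #9); all 5 characters appear in both, in order, and the DP table's final entry dp[14][10] is also 5, so no common subsequence is longer.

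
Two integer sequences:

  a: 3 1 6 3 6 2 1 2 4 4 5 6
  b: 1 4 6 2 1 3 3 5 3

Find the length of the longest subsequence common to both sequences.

5

Taking 1 at a[2]=b[1] → 6 at a[5]=b[3] → 2 at a[6]=b[4] → 1 at a[7]=b[5] → 5 at a[11]=b[8] gives a common subsequence of length 5, and the DP table's final entry dp[12][9] is also 5, so no common subsequence is longer.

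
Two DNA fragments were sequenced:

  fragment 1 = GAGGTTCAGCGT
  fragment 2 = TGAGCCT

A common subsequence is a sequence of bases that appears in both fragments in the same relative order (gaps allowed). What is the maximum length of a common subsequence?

Let dp[i][j] be the LCS length of the first i bases of fragment 1 and the first j bases of fragment 2. dp[i][j] = dp[i-1][j-1]+1 when the i-th and j-th bases match, else max(dp[i-1][j], dp[i][j-1]).
    ·  T  G  A  G  C  C  T
 ·  0  0  0  0  0  0  0  0
 G  0  0  1  1  1  1  1  1
 A  0  0  1  2  2  2  2  2
 G  0  0  1  2  3  3  3  3
 G  0  0  1  2  3  3  3  3
 T  0  1  1  2  3  3  3  4
 T  0  1  1  2  3  3  3  4
 C  0  1  1  2  3  4  4  4
 A  0  1  1  2  3  4  4  4
 G  0  1  2  2  3  4  4  4
 C  0  1  2  2  3  4  5  5
 G  0  1  2  2  3  4  5  5
 T  0  1  2  2  3  4  5  6
dp[12][7] = 6. One LCS (by backtracking along matches): GAGCCT.

6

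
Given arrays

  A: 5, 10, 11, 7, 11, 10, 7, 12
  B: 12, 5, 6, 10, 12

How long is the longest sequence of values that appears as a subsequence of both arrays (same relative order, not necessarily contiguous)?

Match 5 at A[1]=B[2]; then 10 at A[6]=B[4]; then 12 at A[8]=B[5] — 3 values in the same relative order in both. dp[8][5] = 3 confirms this is the maximum.

3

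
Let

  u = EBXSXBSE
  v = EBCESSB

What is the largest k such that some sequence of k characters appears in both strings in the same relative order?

4

Pick E [1,1]; then B [2,2]; then S [4,6]; then B [6,7]; all 4 characters appear in both, in order. The LCS DP gives dp[8][7] = 4, so this is optimal.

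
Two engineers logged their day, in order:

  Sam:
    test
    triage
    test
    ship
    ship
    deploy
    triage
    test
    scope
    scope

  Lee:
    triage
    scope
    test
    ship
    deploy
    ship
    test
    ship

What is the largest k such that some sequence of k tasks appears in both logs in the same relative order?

Match triage at Sam[2]=Lee[1], test at Sam[3]=Lee[3], ship at Sam[4]=Lee[4], ship at Sam[5]=Lee[6], test at Sam[8]=Lee[7] — 5 tasks in the same relative order in both. The LCS DP gives dp[10][8] = 5, so this is optimal.

5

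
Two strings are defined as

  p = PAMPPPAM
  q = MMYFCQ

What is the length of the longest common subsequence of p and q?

2

Pick M [3,1] → M [8,2]; all 2 characters appear in both, in order, and the DP table's final entry dp[8][6] is also 2, so no common subsequence is longer.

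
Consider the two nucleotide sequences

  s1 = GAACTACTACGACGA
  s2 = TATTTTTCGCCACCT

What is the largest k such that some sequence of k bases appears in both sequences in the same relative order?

Taking A (s1 #2, s2 #2); then T (s1 #5, s2 #6); then T (s1 #8, s2 #7); then C (s1 #10, s2 #8); then G (s1 #11, s2 #9); then A (s1 #12, s2 #12); then C (s1 #13, s2 #14) gives a common subsequence of length 7. The LCS DP gives dp[15][15] = 7, so this is optimal.

7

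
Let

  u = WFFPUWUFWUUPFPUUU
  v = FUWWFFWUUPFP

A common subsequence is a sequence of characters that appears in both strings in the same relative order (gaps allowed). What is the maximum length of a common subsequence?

10

Match F (u #3, v #1); then U (u #5, v #2); then W (u #6, v #4); then F (u #8, v #6); then W (u #9, v #7); then U (u #10, v #8); then U (u #11, v #9); then P (u #12, v #10); then F (u #13, v #11); then P (u #14, v #12) — 10 characters in the same relative order in both, and the DP table's final entry dp[17][12] is also 10, so no common subsequence is longer.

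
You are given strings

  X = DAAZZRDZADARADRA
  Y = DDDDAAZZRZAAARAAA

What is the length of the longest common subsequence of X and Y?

Match D (X #1, Y #4) → A (X #2, Y #5) → A (X #3, Y #6) → Z (X #4, Y #7) → Z (X #5, Y #8) → R (X #6, Y #9) → Z (X #8, Y #10) → A (X #9, Y #12) → A (X #11, Y #13) → R (X #12, Y #14) → A (X #13, Y #16) → A (X #16, Y #17) — 12 characters in the same relative order in both. The LCS DP gives dp[16][17] = 12, so this is optimal.

12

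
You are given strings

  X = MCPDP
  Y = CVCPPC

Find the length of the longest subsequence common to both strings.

3

Match C (X #2, Y #3) → P (X #3, Y #4) → P (X #5, Y #5) — 3 characters in the same relative order in both. Since dp[5][6] = 3, nothing longer is possible.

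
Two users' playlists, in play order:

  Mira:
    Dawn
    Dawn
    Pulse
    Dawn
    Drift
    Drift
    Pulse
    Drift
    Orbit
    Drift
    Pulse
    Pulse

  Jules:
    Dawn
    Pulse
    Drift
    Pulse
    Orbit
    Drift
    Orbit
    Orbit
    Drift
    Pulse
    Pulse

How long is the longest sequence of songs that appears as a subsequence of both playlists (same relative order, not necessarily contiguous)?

One common subsequence of length 9: Dawn at Mira[2]=Jules[1]; then Pulse at Mira[3]=Jules[2]; then Drift at Mira[6]=Jules[3]; then Pulse at Mira[7]=Jules[4]; then Drift at Mira[8]=Jules[6]; then Orbit at Mira[9]=Jules[8]; then Drift at Mira[10]=Jules[9]; then Pulse at Mira[11]=Jules[10]; then Pulse at Mira[12]=Jules[11], and the DP table's final entry dp[12][11] is also 9, so no common subsequence is longer.

9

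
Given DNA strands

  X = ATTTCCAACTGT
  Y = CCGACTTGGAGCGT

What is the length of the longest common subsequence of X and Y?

7

Taking A (X #1, Y #4), then T (X #2, Y #6), then T (X #3, Y #7), then A (X #7, Y #10), then C (X #9, Y #12), then G (X #11, Y #13), then T (X #12, Y #14) gives a common subsequence of length 7, and the DP table's final entry dp[12][14] is also 7, so no common subsequence is longer.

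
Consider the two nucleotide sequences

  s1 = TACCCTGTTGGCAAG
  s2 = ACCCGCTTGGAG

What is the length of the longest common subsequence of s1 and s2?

Match A (s1 #2, s2 #1), then C (s1 #3, s2 #2), then C (s1 #4, s2 #3), then C (s1 #5, s2 #4), then G (s1 #7, s2 #5), then T (s1 #8, s2 #7), then T (s1 #9, s2 #8), then G (s1 #10, s2 #9), then G (s1 #11, s2 #10), then A (s1 #14, s2 #11), then G (s1 #15, s2 #12) — 11 bases in the same relative order in both. Since dp[15][12] = 11, nothing longer is possible.

11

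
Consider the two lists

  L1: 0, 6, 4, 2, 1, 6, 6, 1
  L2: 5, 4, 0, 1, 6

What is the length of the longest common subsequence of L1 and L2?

3

Let dp[i][j] be the LCS length of the first i values of L1 and the first j values of L2. dp[i][j] = dp[i-1][j-1]+1 when the i-th and j-th values match, else max(dp[i-1][j], dp[i][j-1]).
    ·  5  4  0  1  6
 ·  0  0  0  0  0  0
 0  0  0  0  1  1  1
 6  0  0  0  1  1  2
 4  0  0  1  1  1  2
 2  0  0  1  1  1  2
 1  0  0  1  1  2  2
 6  0  0  1  1  2  3
 6  0  0  1  1  2  3
 1  0  0  1  1  2  3
dp[8][5] = 3. One LCS (by backtracking along matches): 0, 1, 6.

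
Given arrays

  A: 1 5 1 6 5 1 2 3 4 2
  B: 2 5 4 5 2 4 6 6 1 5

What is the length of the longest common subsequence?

Let dp[i][j] be the LCS length of the first i values of A and the first j values of B. dp[i][j] = dp[i-1][j-1]+1 when the i-th and j-th values match, else max(dp[i-1][j], dp[i][j-1]).
    ·  2  5  4  5  2  4  6  6  1  5
 ·  0  0  0  0  0  0  0  0  0  0  0
 1  0  0  0  0  0  0  0  0  0  1  1
 5  0  0  1  1  1  1  1  1  1  1  2
 1  0  0  1  1  1  1  1  1  1  2  2
 6  0  0  1  1  1  1  1  2  2  2  2
 5  0  0  1  1  2  2  2  2  2  2  3
 1  0  0  1  1  2  2  2  2  2  3  3
 2  0  1  1  1  2  3  3  3  3  3  3
 3  0  1  1  1  2  3  3  3  3  3  3
 4  0  1  1  2  2  3  4  4  4  4  4
 2  0  1  1  2  2  3  4  4  4  4  4
dp[10][10] = 4. One LCS (by backtracking along matches): 5, 5, 2, 4.

4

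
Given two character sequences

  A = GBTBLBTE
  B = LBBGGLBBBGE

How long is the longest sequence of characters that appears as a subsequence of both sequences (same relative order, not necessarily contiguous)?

5

Pick G (A #1, B #5), then B (A #2, B #7), then B (A #4, B #8), then B (A #6, B #9), then E (A #8, B #11); all 5 characters appear in both, in order. dp[8][11] = 5 confirms this is the maximum.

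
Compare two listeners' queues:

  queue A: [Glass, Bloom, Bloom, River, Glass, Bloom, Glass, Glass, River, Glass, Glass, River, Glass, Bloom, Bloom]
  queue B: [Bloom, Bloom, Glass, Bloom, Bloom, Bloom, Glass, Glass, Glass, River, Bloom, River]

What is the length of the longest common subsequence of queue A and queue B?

9

One common subsequence of length 9: Glass (queue A #1, queue B #3); then Bloom (queue A #2, queue B #4); then Bloom (queue A #3, queue B #5); then Bloom (queue A #6, queue B #6); then Glass (queue A #8, queue B #7); then Glass (queue A #10, queue B #8); then Glass (queue A #11, queue B #9); then River (queue A #12, queue B #10); then Bloom (queue A #14, queue B #11). dp[15][12] = 9 confirms this is the maximum.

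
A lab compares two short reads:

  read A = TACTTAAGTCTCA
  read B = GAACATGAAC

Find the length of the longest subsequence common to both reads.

Taking A at read A[2]=read B[3], then C at read A[3]=read B[4], then T at read A[4]=read B[6], then A at read A[6]=read B[8], then A at read A[7]=read B[9], then C at read A[12]=read B[10] gives a common subsequence of length 6. The LCS DP gives dp[13][10] = 6, so this is optimal.

6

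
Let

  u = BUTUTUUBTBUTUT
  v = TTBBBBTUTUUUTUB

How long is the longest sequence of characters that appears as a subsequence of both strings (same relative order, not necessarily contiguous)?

9

Match B [1,6], T [3,7], U [4,8], T [5,9], U [6,10], U [7,11], U [11,12], T [12,13], U [13,14] — 9 characters in the same relative order in both. Since dp[14][15] = 9, nothing longer is possible.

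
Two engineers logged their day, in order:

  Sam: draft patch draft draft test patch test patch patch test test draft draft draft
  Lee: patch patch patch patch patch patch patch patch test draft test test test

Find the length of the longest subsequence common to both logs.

Pick patch (Sam #2, Lee #5), patch (Sam #6, Lee #6), patch (Sam #8, Lee #7), patch (Sam #9, Lee #8), test (Sam #10, Lee #12), test (Sam #11, Lee #13); all 6 tasks appear in both, in order. The LCS DP gives dp[14][13] = 6, so this is optimal.

6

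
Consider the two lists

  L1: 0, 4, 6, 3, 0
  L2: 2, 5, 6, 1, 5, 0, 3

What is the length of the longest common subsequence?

2

One common subsequence of length 2: 0 (L1 #1, L2 #6), then 3 (L1 #4, L2 #7), and the DP table's final entry dp[5][7] is also 2, so no common subsequence is longer.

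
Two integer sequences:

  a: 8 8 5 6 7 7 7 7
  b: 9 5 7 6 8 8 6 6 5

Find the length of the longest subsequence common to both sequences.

Match 8 at a[1]=b[5]; then 8 at a[2]=b[6]; then 5 at a[3]=b[9] — 3 values in the same relative order in both. Since dp[8][9] = 3, nothing longer is possible.

3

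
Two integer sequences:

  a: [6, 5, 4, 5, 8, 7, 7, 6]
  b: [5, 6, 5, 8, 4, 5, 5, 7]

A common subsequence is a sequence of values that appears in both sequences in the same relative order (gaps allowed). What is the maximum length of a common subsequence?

5

Let dp[i][j] be the LCS length of the first i values of a and the first j values of b. dp[i][j] = dp[i-1][j-1]+1 when the i-th and j-th values match, else max(dp[i-1][j], dp[i][j-1]).
    ·  5  6  5  8  4  5  5  7
 ·  0  0  0  0  0  0  0  0  0
 6  0  0  1  1  1  1  1  1  1
 5  0  1  1  2  2  2  2  2  2
 4  0  1  1  2  2  3  3  3  3
 5  0  1  1  2  2  3  4  4  4
 8  0  1  1  2  3  3  4  4  4
 7  0  1  1  2  3  3  4  4  5
 7  0  1  1  2  3  3  4  4  5
 6  0  1  2  2  3  3  4  4  5
dp[8][8] = 5. One LCS (by backtracking along matches): 6, 5, 4, 5, 7.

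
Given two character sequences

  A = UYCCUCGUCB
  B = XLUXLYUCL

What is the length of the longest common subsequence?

4

Let dp[i][j] be the LCS length of the first i characters of A and the first j characters of B. dp[i][j] = dp[i-1][j-1]+1 when the i-th and j-th characters match, else max(dp[i-1][j], dp[i][j-1]).
    ·  X  L  U  X  L  Y  U  C  L
 ·  0  0  0  0  0  0  0  0  0  0
 U  0  0  0  1  1  1  1  1  1  1
 Y  0  0  0  1  1  1  2  2  2  2
 C  0  0  0  1  1  1  2  2  3  3
 C  0  0  0  1  1  1  2  2  3  3
 U  0  0  0  1  1  1  2  3  3  3
 C  0  0  0  1  1  1  2  3  4  4
 G  0  0  0  1  1  1  2  3  4  4
 U  0  0  0  1  1  1  2  3  4  4
 C  0  0  0  1  1  1  2  3  4  4
 B  0  0  0  1  1  1  2  3  4  4
dp[10][9] = 4. One LCS (by backtracking along matches): UYUC.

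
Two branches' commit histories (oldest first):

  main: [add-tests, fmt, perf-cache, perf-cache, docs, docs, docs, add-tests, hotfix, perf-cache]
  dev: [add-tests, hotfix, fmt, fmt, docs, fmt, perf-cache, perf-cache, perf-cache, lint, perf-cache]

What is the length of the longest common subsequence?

Match add-tests [1,1], then fmt [2,6], then perf-cache [3,8], then perf-cache [4,9], then perf-cache [10,11] — 5 commits in the same relative order in both. dp[10][11] = 5 confirms this is the maximum.

5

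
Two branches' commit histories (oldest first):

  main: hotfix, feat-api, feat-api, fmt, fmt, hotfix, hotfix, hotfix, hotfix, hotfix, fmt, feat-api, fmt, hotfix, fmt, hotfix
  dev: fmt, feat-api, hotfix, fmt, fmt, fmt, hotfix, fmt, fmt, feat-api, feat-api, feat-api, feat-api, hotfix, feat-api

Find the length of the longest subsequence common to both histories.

7

Pick hotfix (main #1, dev #3), then fmt (main #4, dev #5), then fmt (main #5, dev #6), then hotfix (main #6, dev #7), then fmt (main #11, dev #9), then feat-api (main #12, dev #13), then hotfix (main #14, dev #14); all 7 commits appear in both, in order. The LCS DP gives dp[16][15] = 7, so this is optimal.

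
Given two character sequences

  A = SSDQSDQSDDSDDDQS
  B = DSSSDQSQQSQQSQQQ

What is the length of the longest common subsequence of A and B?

One common subsequence of length 9: S (A #1, B #3) → S (A #2, B #4) → D (A #3, B #5) → Q (A #4, B #6) → S (A #5, B #7) → Q (A #7, B #9) → S (A #8, B #10) → S (A #11, B #13) → Q (A #15, B #16). dp[16][16] = 9 confirms this is the maximum.

9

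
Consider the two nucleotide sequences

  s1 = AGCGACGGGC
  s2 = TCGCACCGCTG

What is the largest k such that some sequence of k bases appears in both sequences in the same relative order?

Taking G at s1[2]=s2[3]; then C at s1[3]=s2[4]; then A at s1[5]=s2[5]; then C at s1[6]=s2[7]; then G at s1[7]=s2[8]; then G at s1[9]=s2[11] gives a common subsequence of length 6, and the DP table's final entry dp[10][11] is also 6, so no common subsequence is longer.

6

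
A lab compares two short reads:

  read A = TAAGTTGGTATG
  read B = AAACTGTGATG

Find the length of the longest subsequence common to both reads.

Let dp[i][j] be the LCS length of the first i bases of read A and the first j bases of read B. dp[i][j] = dp[i-1][j-1]+1 when the i-th and j-th bases match, else max(dp[i-1][j], dp[i][j-1]).
    ·  A  A  A  C  T  G  T  G  A  T  G
 ·  0  0  0  0  0  0  0  0  0  0  0  0
 T  0  0  0  0  0  1  1  1  1  1  1  1
 A  0  1  1  1  1  1  1  1  1  2  2  2
 A  0  1  2  2  2  2  2  2  2  2  2  2
 G  0  1  2  2  2  2  3  3  3  3  3  3
 T  0  1  2  2  2  3  3  4  4  4  4  4
 T  0  1  2  2  2  3  3  4  4  4  5  5
 G  0  1  2  2  2  3  4  4  5  5  5  6
 G  0  1  2  2  2  3  4  4  5  5  5  6
 T  0  1  2  2  2  3  4  5  5  5  6  6
 A  0  1  2  3  3  3  4  5  5  6  6  6
 T  0  1  2  3  3  4  4  5  5  6  7  7
 G  0  1  2  3  3  4  5  5  6  6  7  8
dp[12][11] = 8. One LCS (by backtracking along matches): AAGTGATG.

8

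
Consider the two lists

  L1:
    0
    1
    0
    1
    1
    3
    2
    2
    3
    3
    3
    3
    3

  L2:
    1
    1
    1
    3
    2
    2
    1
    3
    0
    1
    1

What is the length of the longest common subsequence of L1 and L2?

Taking 1 at L1[2]=L2[1] → 1 at L1[4]=L2[2] → 1 at L1[5]=L2[3] → 3 at L1[6]=L2[4] → 2 at L1[7]=L2[5] → 2 at L1[8]=L2[6] → 3 at L1[9]=L2[8] gives a common subsequence of length 7. The LCS DP gives dp[13][11] = 7, so this is optimal.

7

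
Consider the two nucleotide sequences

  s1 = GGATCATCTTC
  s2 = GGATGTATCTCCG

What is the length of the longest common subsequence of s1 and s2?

9

Match G [1,1]; then G [2,2]; then A [3,3]; then T [4,6]; then A [6,7]; then T [7,8]; then C [8,9]; then T [9,10]; then C [11,12] — 9 bases in the same relative order in both. dp[11][13] = 9 confirms this is the maximum.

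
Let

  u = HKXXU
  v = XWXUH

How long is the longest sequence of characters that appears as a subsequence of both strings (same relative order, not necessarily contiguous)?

Let dp[i][j] be the LCS length of the first i characters of u and the first j characters of v. dp[i][j] = dp[i-1][j-1]+1 when the i-th and j-th characters match, else max(dp[i-1][j], dp[i][j-1]).
    ·  X  W  X  U  H
 ·  0  0  0  0  0  0
 H  0  0  0  0  0  1
 K  0  0  0  0  0  1
 X  0  1  1  1  1  1
 X  0  1  1  2  2  2
 U  0  1  1  2  3  3
dp[5][5] = 3. One LCS (by backtracking along matches): XXU.

3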